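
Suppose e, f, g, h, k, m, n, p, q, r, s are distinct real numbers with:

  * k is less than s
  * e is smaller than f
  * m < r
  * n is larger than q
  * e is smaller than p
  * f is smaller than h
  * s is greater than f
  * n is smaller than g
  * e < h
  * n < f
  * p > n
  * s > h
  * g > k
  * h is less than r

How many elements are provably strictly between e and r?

The relations place e below r. An element lies strictly between them when it is forced above e and also forced below r.
Above e: {f, h, p, s}. Below r: {q, m, n, f, h}.
Intersection: {f, h} — 2.

2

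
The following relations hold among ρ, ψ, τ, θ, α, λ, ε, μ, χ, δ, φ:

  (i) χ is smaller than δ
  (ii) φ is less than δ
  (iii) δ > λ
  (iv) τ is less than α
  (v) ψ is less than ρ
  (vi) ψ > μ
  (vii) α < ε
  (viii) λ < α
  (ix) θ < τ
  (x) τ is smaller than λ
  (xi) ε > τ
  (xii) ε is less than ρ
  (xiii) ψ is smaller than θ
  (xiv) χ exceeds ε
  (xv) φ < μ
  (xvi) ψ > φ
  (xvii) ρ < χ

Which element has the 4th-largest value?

ε

Piecing the relations together gives one ordering: φ < μ < ψ < θ < τ < λ < α < ε < ρ < χ < δ.
The 4th largest is ε.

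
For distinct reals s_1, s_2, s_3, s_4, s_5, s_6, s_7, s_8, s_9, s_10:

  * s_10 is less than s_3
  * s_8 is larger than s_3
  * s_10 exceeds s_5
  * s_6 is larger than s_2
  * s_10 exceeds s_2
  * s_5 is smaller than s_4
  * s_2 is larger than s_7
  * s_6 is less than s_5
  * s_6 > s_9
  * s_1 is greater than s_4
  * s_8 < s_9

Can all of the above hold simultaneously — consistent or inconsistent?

We have s_5 < s_10 stated directly, yet also s_10 < s_3 < s_8 < s_9 < s_6 < s_5 by chaining the others — so s_10 < s_5. Contradiction.

inconsistent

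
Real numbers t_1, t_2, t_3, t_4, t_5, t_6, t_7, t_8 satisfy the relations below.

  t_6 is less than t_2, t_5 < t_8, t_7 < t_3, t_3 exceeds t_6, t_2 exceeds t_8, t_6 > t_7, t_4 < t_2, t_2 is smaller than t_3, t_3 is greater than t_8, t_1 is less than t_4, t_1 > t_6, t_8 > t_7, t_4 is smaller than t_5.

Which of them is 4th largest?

t_5

The consecutive relations fix a unique order: t_7 < t_6 < t_1 < t_4 < t_5 < t_8 < t_2 < t_3.
The 4th largest is t_5.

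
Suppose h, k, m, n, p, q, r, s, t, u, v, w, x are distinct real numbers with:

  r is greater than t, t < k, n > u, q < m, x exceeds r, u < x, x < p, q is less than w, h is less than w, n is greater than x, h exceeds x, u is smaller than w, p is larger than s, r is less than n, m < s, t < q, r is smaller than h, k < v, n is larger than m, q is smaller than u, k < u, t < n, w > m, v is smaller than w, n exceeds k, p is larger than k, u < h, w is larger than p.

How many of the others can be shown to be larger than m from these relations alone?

From m the given relations immediately reach n, s, w.
From those, p — 4 in total.
No other element is forced above m by the given relations, so the count is 4.

4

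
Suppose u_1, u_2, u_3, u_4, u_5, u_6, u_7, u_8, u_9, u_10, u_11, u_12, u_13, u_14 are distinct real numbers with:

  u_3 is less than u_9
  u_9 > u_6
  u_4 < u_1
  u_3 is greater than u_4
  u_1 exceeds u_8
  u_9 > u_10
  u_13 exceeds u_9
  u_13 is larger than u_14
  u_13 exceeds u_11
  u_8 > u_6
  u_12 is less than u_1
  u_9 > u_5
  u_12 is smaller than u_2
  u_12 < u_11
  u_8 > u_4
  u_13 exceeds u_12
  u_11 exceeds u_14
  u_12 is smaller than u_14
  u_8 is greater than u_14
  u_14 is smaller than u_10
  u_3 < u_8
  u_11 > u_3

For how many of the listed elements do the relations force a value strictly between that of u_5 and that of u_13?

1

The relations place u_5 below u_13. An element lies strictly between them when it is forced above u_5 and also forced below u_13.
Above u_5: {u_9}. Below u_13: {u_12, u_14, u_6, u_4, u_10, u_3, u_11, u_9}.
Intersection: {u_9} — 1.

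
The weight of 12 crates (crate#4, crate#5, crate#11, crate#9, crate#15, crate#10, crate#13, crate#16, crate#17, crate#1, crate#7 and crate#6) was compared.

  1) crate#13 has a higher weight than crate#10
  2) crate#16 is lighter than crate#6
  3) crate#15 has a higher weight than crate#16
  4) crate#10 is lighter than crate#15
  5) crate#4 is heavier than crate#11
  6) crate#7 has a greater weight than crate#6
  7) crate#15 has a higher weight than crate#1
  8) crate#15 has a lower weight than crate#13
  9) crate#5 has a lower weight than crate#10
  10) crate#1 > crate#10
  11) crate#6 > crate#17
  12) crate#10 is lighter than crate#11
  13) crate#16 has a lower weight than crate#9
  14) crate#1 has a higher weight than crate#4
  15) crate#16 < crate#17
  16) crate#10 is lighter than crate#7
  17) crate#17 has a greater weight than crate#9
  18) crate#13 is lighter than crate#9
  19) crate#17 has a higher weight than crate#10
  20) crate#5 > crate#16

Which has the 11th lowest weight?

crate#6

Piecing the relations together gives one ordering: crate#16 < crate#5 < crate#10 < crate#11 < crate#4 < crate#1 < crate#15 < crate#13 < crate#9 < crate#17 < crate#6 < crate#7.
Counting 11 from the smallest end gives crate#6.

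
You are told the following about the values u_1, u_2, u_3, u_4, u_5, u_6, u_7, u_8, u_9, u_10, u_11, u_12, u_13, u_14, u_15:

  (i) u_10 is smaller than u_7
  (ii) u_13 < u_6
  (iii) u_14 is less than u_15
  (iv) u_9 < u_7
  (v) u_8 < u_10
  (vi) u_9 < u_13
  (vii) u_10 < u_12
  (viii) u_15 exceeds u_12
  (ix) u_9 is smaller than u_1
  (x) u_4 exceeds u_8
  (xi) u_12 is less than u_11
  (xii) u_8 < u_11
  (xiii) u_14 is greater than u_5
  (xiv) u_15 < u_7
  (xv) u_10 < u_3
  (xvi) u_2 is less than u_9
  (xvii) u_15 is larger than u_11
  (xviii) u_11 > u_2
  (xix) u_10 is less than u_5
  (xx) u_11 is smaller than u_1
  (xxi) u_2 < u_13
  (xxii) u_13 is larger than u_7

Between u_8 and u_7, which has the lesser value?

Following the relations from u_8: u_8 < u_10 < u_5 < u_14 < u_15 < u_7.
So u_8 < u_7; u_8 is the smaller of the two.

u_8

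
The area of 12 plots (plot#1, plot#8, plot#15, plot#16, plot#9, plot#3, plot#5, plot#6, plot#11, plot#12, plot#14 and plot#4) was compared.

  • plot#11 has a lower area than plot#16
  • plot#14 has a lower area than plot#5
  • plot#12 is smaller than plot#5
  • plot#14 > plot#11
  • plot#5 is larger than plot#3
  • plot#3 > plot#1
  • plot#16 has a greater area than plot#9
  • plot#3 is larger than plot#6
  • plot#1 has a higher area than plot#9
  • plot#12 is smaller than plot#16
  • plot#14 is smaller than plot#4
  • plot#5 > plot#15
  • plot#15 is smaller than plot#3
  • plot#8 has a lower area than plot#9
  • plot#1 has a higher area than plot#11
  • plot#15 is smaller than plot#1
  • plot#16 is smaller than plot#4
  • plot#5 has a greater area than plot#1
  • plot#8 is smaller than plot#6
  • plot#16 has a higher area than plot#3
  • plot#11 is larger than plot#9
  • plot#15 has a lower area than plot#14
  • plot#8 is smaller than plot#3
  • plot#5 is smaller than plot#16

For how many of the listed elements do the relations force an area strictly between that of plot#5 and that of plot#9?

The relations place plot#9 below plot#5. An element lies strictly between them when it is forced above plot#9 and also forced below plot#5.
Above plot#9: {plot#11, plot#14, plot#1, plot#3, plot#16, plot#4}. Below plot#5: {plot#8, plot#12, plot#15, plot#6, plot#11, plot#14, plot#1, plot#3}.
Intersection: {plot#11, plot#14, plot#1, plot#3} — 4.

4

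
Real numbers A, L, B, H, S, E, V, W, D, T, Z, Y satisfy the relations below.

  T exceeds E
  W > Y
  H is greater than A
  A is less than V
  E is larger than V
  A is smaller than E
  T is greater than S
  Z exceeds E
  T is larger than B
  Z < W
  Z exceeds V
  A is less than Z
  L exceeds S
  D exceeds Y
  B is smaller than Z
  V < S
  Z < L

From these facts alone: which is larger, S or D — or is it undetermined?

undetermined

Following every chain through S: above S we get T, L; below S we get A, V.
D is not reached, and no chain runs the other way from D to S.
So the given relations leave the order of S and D undetermined.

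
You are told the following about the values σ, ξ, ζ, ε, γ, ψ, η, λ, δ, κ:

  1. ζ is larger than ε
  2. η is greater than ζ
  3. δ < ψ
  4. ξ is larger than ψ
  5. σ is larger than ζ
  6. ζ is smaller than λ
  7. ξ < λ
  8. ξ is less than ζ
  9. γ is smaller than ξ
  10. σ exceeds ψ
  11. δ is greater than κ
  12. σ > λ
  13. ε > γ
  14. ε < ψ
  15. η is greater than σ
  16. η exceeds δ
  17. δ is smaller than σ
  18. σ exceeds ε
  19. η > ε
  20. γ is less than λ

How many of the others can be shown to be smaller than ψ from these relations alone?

4

Directly below ψ: δ, ε.
One step further: κ, γ (4 so far).
Nothing else is reachable below ψ; 4 in all.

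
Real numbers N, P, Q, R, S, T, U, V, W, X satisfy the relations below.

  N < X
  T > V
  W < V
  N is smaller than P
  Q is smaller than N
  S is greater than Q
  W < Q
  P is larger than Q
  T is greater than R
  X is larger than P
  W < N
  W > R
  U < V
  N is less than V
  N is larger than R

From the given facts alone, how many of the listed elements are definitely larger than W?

Directly above W: Q, N, V.
One step further: P, X, S, T (7 so far).
No other element is forced above W by the given relations, so the count is 7.

7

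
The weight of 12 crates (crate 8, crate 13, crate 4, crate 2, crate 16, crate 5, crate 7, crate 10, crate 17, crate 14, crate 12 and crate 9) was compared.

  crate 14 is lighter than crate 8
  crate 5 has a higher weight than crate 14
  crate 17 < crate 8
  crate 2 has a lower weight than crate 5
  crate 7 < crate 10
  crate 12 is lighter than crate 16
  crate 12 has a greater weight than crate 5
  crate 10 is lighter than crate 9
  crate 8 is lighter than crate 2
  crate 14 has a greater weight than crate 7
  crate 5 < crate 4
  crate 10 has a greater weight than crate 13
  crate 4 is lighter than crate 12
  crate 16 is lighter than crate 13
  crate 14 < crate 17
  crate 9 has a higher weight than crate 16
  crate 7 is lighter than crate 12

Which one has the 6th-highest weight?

crate 4

Chaining the given pairs: crate 7 < crate 14 < crate 17 < crate 8 < crate 2 < crate 5 < crate 4 < crate 12 < crate 16 < crate 13 < crate 10 < crate 9.
Counting 6 from the largest end gives crate 4.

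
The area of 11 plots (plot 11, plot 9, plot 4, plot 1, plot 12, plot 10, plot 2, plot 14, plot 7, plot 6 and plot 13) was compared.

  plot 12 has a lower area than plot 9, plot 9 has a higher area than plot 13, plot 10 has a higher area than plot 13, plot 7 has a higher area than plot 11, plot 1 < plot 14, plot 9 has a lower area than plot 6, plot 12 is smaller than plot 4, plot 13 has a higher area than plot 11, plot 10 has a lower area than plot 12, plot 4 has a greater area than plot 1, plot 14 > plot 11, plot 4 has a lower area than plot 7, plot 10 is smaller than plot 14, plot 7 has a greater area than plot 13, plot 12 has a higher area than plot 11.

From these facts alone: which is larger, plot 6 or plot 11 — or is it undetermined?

plot 6

plot 11 < plot 13 and plot 13 < plot 10 give plot 11 < plot 10.
Then plot 10 < plot 12 extends the chain to plot 12.
With plot 12 < plot 9: plot 11 < plot 13 < plot 10 < plot 12 < plot 9.
Then plot 9 < plot 6 extends the chain to plot 6.
So plot 6 is larger.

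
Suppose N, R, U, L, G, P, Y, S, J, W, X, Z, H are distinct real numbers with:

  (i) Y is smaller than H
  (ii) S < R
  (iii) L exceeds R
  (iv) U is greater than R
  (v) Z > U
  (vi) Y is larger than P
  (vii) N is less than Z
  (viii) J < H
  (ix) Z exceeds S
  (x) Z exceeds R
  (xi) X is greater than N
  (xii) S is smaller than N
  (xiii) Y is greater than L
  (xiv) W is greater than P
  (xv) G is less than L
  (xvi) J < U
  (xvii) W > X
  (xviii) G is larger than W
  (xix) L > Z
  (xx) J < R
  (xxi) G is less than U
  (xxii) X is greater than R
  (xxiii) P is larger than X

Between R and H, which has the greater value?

H

Following the relations from R: R < X < P < W < G < U < Z < L < Y < H.
So R < H; H is the larger of the two.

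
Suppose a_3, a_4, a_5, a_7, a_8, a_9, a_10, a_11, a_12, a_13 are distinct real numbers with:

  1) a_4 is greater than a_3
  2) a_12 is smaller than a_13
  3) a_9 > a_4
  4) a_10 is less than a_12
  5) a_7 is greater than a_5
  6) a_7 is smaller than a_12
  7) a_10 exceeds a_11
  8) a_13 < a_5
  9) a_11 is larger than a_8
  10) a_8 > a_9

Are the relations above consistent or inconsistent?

We have a_7 < a_12 stated directly, yet also a_12 < a_13 < a_5 < a_7 by chaining the others — so a_12 < a_7. Contradiction.

inconsistent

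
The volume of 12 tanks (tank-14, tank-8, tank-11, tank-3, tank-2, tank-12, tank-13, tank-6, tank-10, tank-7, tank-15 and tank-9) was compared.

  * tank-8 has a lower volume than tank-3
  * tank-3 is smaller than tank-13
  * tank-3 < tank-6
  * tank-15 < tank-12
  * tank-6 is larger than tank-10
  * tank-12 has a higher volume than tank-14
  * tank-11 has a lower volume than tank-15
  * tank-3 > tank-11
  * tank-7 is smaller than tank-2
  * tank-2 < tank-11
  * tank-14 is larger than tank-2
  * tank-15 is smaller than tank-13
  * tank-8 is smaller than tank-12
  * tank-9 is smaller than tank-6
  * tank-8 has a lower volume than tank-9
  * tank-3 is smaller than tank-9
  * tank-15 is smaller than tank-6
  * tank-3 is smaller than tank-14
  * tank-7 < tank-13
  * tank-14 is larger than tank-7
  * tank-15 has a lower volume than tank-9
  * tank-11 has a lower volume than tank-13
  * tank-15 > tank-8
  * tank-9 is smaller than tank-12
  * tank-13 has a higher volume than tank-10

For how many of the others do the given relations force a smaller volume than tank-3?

The elements the relations force below tank-3 are tank-7, tank-8, tank-2, tank-11 — no chain reaches any other.
That is 4.

4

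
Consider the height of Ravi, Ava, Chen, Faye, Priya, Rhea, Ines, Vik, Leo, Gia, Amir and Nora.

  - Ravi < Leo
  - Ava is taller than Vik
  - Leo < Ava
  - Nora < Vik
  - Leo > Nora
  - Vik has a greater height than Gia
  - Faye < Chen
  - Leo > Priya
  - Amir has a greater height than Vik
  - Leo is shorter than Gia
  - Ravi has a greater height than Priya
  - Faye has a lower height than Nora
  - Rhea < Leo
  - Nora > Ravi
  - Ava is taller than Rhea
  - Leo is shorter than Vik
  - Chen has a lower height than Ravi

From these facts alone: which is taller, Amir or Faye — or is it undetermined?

Chaining the given relations: Faye < Chen < Ravi < Nora < Leo < Gia < Vik < Amir.
So Amir is taller.

Amir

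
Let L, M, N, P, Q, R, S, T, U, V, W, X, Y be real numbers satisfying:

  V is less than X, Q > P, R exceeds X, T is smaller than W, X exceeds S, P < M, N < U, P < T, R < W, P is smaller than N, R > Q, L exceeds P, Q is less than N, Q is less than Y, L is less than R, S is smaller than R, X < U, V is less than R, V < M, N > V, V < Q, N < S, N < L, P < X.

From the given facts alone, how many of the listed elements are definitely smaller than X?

5

Directly below X: V, P, S.
One step further: N (4 so far).
One step further: Q (5 so far).
Nothing else is reachable below X; 5 in all.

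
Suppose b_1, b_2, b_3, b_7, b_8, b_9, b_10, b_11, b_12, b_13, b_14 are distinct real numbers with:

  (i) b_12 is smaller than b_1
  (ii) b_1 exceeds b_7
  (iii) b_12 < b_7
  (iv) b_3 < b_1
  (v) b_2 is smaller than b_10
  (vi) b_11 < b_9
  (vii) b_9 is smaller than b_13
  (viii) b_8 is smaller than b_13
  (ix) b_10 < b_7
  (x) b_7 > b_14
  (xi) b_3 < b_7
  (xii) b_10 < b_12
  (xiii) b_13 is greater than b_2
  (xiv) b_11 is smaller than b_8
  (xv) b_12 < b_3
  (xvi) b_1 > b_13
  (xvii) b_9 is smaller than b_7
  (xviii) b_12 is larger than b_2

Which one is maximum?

b_2 is not greatest since b_2 < b_10; b_11 is not greatest since b_11 < b_8; b_8 is not greatest since b_8 < b_13; b_10 is not greatest since b_10 < b_7; b_14 is not greatest since b_14 < b_7; b_12 is not greatest since b_12 < b_7; b_3 is not greatest since b_3 < b_7; b_9 is not greatest since b_9 < b_13; b_7 is not greatest since b_7 < b_1; b_13 is not greatest since b_13 < b_1.
Only b_1 has nothing above it, so b_1 is the maximum.

b_1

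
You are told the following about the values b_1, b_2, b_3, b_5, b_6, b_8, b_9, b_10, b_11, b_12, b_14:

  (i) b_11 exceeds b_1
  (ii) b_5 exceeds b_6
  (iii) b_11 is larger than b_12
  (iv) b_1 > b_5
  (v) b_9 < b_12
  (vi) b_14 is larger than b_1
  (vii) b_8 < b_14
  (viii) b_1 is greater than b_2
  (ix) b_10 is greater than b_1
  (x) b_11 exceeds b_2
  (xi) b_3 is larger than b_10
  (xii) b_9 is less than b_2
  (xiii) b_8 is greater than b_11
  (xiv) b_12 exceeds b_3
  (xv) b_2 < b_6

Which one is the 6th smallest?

The consecutive relations fix a unique order: b_9 < b_2 < b_6 < b_5 < b_1 < b_10 < b_3 < b_12 < b_11 < b_8 < b_14.
Counting 6 from the smallest end gives b_10.

b_10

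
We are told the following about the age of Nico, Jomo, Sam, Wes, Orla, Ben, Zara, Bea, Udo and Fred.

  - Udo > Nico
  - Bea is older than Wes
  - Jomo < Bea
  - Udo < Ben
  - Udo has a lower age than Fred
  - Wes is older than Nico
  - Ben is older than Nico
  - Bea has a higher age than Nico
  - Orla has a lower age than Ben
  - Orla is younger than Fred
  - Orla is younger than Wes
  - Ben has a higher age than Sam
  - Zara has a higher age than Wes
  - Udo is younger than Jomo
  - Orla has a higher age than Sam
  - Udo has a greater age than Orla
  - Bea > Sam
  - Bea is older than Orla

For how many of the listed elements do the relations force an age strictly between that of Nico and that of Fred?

1

Chaining upward from Nico reaches: Udo, Jomo, Wes, Zara, Bea, Ben.
Chaining downward from Fred reaches: Sam, Orla, Udo.
Strictly between Nico and Fred are those in both lists: Udo — 1 element.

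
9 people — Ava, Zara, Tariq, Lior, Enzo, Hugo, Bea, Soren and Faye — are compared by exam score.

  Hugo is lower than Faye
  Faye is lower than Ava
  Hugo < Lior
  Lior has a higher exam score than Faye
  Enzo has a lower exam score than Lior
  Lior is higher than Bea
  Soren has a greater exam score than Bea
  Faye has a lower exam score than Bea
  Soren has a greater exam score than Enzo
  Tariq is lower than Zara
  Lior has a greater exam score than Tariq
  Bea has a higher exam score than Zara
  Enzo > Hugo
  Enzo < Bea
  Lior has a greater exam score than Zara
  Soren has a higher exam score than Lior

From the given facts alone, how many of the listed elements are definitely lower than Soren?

7

From Soren the given relations immediately reach Enzo, Bea, Lior.
From those, Hugo, Faye, Tariq, Zara — 7 in total.
No other element is forced below Soren by the given relations, so the count is 7.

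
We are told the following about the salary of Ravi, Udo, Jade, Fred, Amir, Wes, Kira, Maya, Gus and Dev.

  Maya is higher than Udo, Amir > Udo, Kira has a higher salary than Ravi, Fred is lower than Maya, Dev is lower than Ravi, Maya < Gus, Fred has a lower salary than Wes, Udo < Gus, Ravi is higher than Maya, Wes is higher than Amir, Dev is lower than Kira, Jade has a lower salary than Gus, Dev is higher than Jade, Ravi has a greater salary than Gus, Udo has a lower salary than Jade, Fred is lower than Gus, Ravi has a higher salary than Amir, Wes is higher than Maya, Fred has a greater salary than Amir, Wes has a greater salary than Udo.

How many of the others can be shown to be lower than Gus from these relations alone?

The elements the relations force below Gus are Udo, Amir, Jade, Fred, Maya — no chain reaches any other.
That is 5.

5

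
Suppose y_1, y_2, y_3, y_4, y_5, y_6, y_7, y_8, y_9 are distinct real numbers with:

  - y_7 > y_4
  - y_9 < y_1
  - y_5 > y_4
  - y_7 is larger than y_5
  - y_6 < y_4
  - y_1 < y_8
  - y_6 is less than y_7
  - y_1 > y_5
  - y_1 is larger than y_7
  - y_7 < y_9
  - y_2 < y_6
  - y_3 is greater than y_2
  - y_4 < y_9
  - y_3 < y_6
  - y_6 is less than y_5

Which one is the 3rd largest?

y_9

Piecing the relations together gives one ordering: y_2 < y_3 < y_6 < y_4 < y_5 < y_7 < y_9 < y_1 < y_8.
The 3rd largest is y_9.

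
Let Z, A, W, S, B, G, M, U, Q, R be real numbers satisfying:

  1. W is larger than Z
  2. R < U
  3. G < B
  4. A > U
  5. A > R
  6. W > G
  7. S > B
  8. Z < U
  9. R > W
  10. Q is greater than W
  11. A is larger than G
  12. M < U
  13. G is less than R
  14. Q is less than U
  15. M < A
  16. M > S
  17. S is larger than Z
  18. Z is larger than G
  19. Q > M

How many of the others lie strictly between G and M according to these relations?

Chaining upward from G reaches: Z, B, W, S, R, Q, U, A.
Chaining downward from M reaches: Z, B, S.
Strictly between G and M are those in both lists: Z, B, S — 3 elements.

3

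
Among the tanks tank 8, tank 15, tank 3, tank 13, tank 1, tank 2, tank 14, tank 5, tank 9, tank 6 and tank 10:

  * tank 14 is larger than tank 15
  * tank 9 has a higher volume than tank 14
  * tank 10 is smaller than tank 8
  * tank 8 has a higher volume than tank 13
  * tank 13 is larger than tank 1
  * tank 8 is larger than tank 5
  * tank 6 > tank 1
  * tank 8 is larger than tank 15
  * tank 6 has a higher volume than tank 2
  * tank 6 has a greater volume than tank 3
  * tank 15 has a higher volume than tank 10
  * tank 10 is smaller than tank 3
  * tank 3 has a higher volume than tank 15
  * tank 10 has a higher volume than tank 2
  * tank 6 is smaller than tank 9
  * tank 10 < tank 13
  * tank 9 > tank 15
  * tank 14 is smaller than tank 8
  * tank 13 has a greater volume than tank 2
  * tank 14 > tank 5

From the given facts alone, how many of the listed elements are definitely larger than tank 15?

Directly above tank 15: tank 3, tank 14, tank 9, tank 8.
One step further: tank 6 (5 so far).
Nothing else is reachable above tank 15; 5 in all.

5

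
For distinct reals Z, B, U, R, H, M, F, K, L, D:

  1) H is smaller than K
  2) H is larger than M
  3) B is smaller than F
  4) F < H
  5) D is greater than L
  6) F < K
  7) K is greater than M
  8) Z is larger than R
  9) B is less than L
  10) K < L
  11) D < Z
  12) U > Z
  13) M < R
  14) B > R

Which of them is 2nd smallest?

R

Chaining the given pairs: M < R < B < F < H < K < L < D < Z < U.
Counting 2 from the smallest end gives R.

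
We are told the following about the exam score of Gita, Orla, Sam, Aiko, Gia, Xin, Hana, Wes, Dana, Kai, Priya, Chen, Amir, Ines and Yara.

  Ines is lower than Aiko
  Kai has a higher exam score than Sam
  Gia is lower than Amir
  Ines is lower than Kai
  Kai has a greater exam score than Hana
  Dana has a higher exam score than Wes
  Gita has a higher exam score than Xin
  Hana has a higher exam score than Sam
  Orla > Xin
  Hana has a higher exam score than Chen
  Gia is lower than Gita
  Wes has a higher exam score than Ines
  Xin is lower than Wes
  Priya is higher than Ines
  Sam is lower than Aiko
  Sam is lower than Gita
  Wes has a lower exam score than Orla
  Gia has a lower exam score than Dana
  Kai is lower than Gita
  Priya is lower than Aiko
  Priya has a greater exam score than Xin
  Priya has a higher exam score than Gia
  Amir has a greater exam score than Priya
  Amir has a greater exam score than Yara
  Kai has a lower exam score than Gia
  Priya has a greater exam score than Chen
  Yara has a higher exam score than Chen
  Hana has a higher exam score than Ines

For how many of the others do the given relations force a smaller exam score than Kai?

The elements the relations force below Kai are Ines, Chen, Sam, Hana — no chain reaches any other.
That is 4.

4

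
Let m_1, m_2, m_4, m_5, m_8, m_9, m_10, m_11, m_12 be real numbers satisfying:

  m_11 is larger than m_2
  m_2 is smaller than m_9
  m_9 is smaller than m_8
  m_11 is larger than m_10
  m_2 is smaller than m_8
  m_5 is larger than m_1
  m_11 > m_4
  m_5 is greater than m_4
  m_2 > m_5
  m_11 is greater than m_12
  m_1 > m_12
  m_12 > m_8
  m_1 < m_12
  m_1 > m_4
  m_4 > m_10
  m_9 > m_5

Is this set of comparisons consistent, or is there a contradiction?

inconsistent

Chaining the given relations yields m_1 < m_5 < m_2 < m_9 < m_8 < m_12, so m_1 < m_12. But one relation states m_12 < m_1. These cannot both hold.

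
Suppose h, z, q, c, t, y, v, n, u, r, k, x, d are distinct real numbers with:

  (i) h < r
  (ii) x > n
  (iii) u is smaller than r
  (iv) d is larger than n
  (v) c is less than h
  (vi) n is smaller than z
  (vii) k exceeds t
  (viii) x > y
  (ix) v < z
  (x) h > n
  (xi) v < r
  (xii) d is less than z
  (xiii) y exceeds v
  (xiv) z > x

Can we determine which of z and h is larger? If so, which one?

Following every chain through h: above h we get r; below h we get n, c.
z is not reached, and no chain runs the other way from z to h.
So the given relations leave the order of h and z undetermined.

undetermined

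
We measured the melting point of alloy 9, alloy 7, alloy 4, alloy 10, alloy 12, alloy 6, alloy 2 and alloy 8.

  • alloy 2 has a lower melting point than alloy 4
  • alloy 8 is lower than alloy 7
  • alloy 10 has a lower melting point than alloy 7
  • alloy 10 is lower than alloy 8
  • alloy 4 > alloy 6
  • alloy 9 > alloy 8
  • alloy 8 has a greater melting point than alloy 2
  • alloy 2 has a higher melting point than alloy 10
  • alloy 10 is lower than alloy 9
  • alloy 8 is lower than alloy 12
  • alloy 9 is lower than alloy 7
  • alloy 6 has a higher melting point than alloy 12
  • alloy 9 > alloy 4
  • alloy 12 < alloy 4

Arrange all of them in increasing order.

Nothing is placed below alloy 10, so it is least; from there alloy 10 < alloy 2; alloy 2 < alloy 8; alloy 8 < alloy 12; alloy 12 < alloy 6; alloy 6 < alloy 4; alloy 4 < alloy 9; alloy 9 < alloy 7, each given directly.

alloy 10 < alloy 2 < alloy 8 < alloy 12 < alloy 6 < alloy 4 < alloy 9 < alloy 7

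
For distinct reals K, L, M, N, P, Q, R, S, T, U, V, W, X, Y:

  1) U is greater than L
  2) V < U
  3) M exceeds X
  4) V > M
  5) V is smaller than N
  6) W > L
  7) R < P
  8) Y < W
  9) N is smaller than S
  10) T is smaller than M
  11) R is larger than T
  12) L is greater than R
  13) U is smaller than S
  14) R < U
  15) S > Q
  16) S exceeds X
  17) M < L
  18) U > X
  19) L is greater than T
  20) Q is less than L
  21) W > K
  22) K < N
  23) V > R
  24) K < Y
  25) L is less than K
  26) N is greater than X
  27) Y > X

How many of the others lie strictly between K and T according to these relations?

3

The relations place T below K. An element lies strictly between them when it is forced above T and also forced below K.
Above T: {R, M, V, L, U, Y, W, N, P, S}. Below K: {X, R, Q, M, L}.
Intersection: {R, M, L} — 3.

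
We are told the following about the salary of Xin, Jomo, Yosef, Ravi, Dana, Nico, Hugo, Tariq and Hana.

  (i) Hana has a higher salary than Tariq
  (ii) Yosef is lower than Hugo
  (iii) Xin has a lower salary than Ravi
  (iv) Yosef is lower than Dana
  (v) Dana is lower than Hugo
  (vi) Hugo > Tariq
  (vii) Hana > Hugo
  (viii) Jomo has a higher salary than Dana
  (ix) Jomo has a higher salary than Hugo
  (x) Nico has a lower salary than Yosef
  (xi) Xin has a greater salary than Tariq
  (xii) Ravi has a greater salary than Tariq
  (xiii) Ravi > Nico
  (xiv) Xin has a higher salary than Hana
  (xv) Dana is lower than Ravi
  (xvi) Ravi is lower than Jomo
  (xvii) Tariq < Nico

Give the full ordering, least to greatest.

Nothing is placed below Tariq, so it is least; from there Tariq < Nico; Nico < Yosef; Yosef < Dana; Dana < Hugo; Hugo < Hana; Hana < Xin; Xin < Ravi; Ravi < Jomo, each given directly.

Tariq < Nico < Yosef < Dana < Hugo < Hana < Xin < Ravi < Jomo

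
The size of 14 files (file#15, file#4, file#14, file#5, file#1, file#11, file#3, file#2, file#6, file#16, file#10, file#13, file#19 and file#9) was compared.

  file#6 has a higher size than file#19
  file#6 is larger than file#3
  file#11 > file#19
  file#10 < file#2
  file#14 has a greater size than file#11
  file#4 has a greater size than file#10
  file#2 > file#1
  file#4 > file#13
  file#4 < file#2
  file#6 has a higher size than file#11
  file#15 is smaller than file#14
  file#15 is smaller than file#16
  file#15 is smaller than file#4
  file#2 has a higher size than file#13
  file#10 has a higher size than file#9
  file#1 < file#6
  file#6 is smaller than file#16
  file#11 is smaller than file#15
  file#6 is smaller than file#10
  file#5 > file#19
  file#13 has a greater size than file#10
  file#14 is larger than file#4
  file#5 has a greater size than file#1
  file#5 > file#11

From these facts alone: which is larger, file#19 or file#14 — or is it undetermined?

file#14

file#19 < file#11 and file#11 < file#6 give file#19 < file#6.
With file#6 < file#10: file#19 < file#11 < file#6 < file#10.
Then file#10 < file#13 extends the chain to file#13.
Then file#13 < file#4 extends the chain to file#4.
Then file#4 < file#14 extends the chain to file#14.
So file#14 is larger.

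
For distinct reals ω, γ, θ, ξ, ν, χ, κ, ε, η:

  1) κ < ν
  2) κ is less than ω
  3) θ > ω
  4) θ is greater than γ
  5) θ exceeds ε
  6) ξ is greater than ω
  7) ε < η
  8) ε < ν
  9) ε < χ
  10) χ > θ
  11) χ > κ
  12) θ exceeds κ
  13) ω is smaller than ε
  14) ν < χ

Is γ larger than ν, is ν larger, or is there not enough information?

undetermined

Following every chain through ν: above ν we get χ; below ν we get κ, ω, ε.
γ is not reached, and no chain runs the other way from γ to ν.
So the given relations leave the order of ν and γ undetermined.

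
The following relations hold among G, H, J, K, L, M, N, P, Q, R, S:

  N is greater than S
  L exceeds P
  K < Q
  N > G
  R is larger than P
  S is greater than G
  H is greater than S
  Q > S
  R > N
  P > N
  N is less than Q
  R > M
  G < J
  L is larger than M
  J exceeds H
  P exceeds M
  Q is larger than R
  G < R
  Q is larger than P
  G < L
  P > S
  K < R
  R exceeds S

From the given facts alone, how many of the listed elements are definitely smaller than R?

6

Directly below R: G, S, K, M, N, P.
No other element is forced below R by the given relations, so the count is 6.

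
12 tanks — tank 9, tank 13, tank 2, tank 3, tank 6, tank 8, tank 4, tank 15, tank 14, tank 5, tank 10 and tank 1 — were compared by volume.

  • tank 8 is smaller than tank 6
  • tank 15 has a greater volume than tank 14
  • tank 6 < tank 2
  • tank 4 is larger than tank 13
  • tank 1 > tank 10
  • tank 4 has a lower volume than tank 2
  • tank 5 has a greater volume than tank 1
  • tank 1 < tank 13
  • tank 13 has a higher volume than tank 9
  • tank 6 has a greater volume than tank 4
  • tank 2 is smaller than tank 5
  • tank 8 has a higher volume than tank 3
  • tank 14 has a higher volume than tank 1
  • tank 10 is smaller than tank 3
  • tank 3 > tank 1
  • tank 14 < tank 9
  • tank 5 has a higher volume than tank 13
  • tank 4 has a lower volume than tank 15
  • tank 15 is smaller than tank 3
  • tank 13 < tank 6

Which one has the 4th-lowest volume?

Chaining the given pairs: tank 10 < tank 1 < tank 14 < tank 9 < tank 13 < tank 4 < tank 15 < tank 3 < tank 8 < tank 6 < tank 2 < tank 5.
Counting 4 from the smallest end gives tank 9.

tank 9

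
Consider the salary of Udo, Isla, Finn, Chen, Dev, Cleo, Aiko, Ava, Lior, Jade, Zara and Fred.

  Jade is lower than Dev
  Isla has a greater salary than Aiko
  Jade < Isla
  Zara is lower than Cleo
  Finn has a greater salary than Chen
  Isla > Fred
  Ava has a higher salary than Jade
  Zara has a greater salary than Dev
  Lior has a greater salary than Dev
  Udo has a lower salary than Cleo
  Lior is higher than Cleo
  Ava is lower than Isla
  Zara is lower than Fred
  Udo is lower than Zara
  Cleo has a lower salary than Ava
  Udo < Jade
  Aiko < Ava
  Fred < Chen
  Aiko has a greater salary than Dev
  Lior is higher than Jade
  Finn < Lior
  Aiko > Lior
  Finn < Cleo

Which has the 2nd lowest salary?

Jade

The consecutive relations fix a unique order: Udo < Jade < Dev < Zara < Fred < Chen < Finn < Cleo < Lior < Aiko < Ava < Isla.
The 2nd smallest is Jade.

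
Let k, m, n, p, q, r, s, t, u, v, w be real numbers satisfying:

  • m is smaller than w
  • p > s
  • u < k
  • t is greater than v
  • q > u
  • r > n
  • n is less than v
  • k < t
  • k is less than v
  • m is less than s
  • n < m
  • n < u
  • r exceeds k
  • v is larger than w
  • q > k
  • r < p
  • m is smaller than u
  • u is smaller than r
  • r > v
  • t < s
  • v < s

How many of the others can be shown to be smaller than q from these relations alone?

4

The elements the relations force below q are n, m, u, k — no chain reaches any other.
That is 4.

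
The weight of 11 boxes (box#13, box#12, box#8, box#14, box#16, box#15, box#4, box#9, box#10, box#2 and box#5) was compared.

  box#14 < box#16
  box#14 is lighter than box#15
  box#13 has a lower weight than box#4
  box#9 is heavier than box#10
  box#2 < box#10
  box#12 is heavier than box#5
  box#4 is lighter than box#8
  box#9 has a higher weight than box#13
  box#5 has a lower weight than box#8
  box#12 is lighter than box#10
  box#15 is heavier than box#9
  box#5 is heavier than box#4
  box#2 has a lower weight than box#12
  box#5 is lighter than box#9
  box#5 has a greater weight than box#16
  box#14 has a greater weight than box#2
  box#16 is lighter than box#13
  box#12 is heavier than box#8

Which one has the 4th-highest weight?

box#12

The consecutive relations fix a unique order: box#2 < box#14 < box#16 < box#13 < box#4 < box#5 < box#8 < box#12 < box#10 < box#9 < box#15.
Counting 4 from the largest end gives box#12.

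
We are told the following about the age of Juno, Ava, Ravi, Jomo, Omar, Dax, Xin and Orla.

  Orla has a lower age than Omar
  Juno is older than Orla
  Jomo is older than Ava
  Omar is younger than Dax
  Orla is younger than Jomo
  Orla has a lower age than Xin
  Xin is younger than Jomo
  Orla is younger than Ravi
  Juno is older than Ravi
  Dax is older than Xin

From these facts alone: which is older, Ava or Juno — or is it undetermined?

Following every chain through Ava: above Ava we get Jomo.
Juno is not reached, and no chain runs the other way from Juno to Ava.
So the given relations leave the order of Ava and Juno undetermined.

undetermined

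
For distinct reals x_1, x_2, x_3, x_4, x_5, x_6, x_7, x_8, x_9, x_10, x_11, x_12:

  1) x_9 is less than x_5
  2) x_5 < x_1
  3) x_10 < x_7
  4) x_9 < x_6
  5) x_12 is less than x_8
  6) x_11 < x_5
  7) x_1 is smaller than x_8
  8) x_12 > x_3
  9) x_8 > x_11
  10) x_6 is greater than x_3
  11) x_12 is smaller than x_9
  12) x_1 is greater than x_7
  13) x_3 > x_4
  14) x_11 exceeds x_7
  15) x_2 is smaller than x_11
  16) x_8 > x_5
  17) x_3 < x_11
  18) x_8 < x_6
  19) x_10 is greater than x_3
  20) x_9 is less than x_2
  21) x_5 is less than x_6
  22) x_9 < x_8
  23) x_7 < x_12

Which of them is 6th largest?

x_2

Chaining the given pairs: x_4 < x_3 < x_10 < x_7 < x_12 < x_9 < x_2 < x_11 < x_5 < x_1 < x_8 < x_6.
Counting 6 from the largest end gives x_2.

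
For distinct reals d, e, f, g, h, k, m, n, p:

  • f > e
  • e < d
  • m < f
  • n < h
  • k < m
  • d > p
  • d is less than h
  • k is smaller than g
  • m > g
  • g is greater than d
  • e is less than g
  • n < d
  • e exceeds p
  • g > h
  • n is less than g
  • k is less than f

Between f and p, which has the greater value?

p < e < d < h < g < m < f, by transitivity through e, d, h, g, m.
So p < f; f is the larger of the two.

f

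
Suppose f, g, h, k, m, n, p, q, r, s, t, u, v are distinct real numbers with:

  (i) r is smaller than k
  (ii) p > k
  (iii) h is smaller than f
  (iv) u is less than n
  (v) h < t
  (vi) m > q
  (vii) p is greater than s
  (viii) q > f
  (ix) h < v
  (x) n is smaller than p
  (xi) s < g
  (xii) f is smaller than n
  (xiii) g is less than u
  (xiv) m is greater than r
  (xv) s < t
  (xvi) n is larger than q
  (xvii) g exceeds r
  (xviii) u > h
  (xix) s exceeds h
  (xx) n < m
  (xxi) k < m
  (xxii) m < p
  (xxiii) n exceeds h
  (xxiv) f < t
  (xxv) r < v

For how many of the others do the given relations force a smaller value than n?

From n the given relations immediately reach h, f, u, q.
From those, g — 5 in total.
From those, r, s — 7 in total.
Nothing else is reachable below n; 7 in all.

7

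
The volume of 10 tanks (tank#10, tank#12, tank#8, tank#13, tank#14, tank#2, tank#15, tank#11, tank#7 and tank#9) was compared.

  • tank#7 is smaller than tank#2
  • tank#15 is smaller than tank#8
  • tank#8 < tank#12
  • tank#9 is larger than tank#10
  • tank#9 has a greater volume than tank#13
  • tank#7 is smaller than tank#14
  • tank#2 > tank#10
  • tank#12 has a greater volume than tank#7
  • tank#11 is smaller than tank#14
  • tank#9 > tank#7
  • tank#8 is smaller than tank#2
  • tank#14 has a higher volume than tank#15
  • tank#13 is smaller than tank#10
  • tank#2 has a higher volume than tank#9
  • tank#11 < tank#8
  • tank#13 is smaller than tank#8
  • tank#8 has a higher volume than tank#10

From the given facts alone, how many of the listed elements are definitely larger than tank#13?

The elements the relations force above tank#13 are tank#10, tank#9, tank#8, tank#2, tank#12 — no chain reaches any other.
That is 5.

5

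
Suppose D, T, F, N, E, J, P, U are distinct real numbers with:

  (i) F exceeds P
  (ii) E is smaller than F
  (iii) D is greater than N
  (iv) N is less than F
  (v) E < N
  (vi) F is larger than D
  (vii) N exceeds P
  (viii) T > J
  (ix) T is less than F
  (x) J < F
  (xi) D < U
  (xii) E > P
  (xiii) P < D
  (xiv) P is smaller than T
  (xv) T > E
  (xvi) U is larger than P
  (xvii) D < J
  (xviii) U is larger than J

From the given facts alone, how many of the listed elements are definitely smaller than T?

5

From T the given relations immediately reach P, E, J.
From those, D — 4 in total.
From those, N — 5 in total.
No other element is forced below T by the given relations, so the count is 5.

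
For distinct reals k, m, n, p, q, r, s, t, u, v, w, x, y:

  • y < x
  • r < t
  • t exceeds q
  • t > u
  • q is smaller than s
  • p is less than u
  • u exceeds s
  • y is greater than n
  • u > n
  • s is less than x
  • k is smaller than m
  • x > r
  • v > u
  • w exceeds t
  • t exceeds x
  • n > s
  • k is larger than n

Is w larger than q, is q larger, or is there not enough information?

Chaining the given relations: q < s < n < u < t < w.
So w is larger.

w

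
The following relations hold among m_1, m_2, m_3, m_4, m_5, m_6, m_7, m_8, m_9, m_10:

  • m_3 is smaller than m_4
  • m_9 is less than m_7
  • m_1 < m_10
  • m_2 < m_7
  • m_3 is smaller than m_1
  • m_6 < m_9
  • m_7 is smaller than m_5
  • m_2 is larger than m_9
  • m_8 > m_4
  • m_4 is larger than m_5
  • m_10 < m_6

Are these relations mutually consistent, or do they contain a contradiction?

consistent

Every relation is compatible with m_3 < m_1 < m_10 < m_6 < m_9 < m_2 < m_7 < m_5 < m_4 < m_8; the set is consistent.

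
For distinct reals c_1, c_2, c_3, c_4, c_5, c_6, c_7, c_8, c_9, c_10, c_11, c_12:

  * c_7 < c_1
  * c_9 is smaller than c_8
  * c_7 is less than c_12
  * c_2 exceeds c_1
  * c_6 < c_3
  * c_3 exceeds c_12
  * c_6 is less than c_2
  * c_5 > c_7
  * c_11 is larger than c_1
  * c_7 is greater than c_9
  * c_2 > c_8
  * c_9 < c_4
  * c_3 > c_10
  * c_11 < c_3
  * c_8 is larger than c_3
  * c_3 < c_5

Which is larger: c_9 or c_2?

Following the relations from c_9: c_9 < c_7 < c_1 < c_11 < c_3 < c_8 < c_2.
So c_9 < c_2; c_2 is the larger of the two.

c_2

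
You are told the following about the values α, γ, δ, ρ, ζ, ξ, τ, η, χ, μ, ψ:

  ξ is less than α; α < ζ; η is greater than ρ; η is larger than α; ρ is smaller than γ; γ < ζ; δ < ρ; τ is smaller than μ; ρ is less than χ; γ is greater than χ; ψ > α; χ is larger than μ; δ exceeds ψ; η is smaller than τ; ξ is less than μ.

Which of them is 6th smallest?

Chaining the given pairs: ξ < α < ψ < δ < ρ < η < τ < μ < χ < γ < ζ.
Counting 6 from the smallest end gives η.

η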